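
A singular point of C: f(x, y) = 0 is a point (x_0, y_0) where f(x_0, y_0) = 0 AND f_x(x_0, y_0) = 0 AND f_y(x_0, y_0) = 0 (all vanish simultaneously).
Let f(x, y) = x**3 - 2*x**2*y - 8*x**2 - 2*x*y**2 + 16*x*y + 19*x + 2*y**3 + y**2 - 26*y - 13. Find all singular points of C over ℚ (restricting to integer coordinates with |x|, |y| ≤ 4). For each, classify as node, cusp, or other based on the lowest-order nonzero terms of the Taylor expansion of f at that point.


Singular points: {(3, 1)}; classification: node.

Compute partial derivatives:
  f_x = 3*x**2 - 4*x*y - 16*x - 2*y**2 + 16*y + 19.
  f_y = -2*x**2 - 4*x*y + 16*x + 6*y**2 + 2*y - 26.
Scan x_0 ∈ {−4, ..., 4}. For each x_0, f_y(x_0, y) is a polynomial in y; find its integer roots y ∈ {−4, ..., 4}, then test f_x and f at those candidates.
  x = -4: f_y(-4, y) = 6*y**2 + 18*y - 122; no integer root y with |y| ≤ 4.
  x = -3: f_y(-3, y) = 6*y**2 + 14*y - 92; no integer root y with |y| ≤ 4.
  x = -2: f_y(-2, y) = 6*y**2 + 10*y - 66; no integer root y with |y| ≤ 4.
  x = -1: f_y(-1, y) = 6*y**2 + 6*y - 44; no integer root y with |y| ≤ 4.
  x = 0: f_y(0, y) = 6*y**2 + 2*y - 26; no integer root y with |y| ≤ 4.
  x = 1: f_y(1, y) = 6*y**2 - 2*y - 12; no integer root y with |y| ≤ 4.
  x = 2: f_y(2, y) = 6*y**2 - 6*y - 2; no integer root y with |y| ≤ 4.
  x = 3: f_y(3, y) = 6*y**2 - 10*y + 4; vanishes at y ∈ {1}. (3, 1): f_x = 0, f = 0 — SINGULAR.
  x = 4: f_y(4, y) = 6*y**2 - 14*y + 6; no integer root y with |y| ≤ 4.
Only singular point on the grid: (3, 1).
Classify: substitute x = 3 + u, y = 1 + v and expand: f = u**3 - 2*u**2*v - u**2 - 2*u*v**2 + 2*v**3 + v**2.
No constant or linear terms (consistent with a singular point). Quadratic part: -u**2 + v**2. Cubic part: u**3 - 2*u**2*v - 2*u*v**2 + 2*v**3.
The quadratic part v**2 - u**2 = (v − u)(v + u) splits into two distinct linear factors, so there are two distinct tangent lines y − 1 = ±(x − 3) — this is a node (ordinary double point).
Classification: node.


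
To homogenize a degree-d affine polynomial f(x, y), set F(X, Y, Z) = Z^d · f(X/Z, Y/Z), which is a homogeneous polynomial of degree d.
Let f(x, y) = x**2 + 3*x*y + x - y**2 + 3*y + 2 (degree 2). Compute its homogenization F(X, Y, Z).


F(X, Y, Z) = X**2 + 3*X*Y + X*Z - Y**2 + 3*Y*Z + 2*Z**2

deg(f) = 2.
Substitute x = X/Z, y = Y/Z into f, then multiply by Z^2.
  monomial 1·x^2·y^0 ↦ 1·X^2·Y^0·Z^0.
  monomial 3·x^1·y^1 ↦ 3·X^1·Y^1·Z^0.
  monomial 1·x^1·y^0 ↦ 1·X^1·Y^0·Z^1.
  monomial -1·x^0·y^2 ↦ -1·X^0·Y^2·Z^0.
  monomial 3·x^0·y^1 ↦ 3·X^0·Y^1·Z^1.
  monomial 2·x^0·y^0 ↦ 2·X^0·Y^0·Z^2.
Collecting: F(X, Y, Z) = X**2 + 3*X*Y + X*Z - Y**2 + 3*Y*Z + 2*Z**2.


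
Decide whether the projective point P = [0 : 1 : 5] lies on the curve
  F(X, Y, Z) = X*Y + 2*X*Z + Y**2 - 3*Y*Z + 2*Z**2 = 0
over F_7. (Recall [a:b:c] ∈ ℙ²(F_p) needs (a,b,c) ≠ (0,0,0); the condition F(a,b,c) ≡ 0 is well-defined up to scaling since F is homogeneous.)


F(0,1,5) ≡ 1 (mod 7); P is NOT on the curve.

Evaluate F(0, 1, 5) term-by-term (mod 7).
  X*Y ↦ 1·0·1·1 = 0
  2*X*Z ↦ 2·0·1·5 = 0
  Y**2 ↦ 1·1·1·1 = 1
  -3*Y*Z ↦ -3·1·1·5 = -15
  2*Z**2 ↦ 2·1·1·25 = 50
Sum: F(0, 1, 5) = (0) + (0) + (1) + (-15) + (50) = 36.
Reducing mod 7: 36 ≡ 1 (mod 7).
Since F(a, b, c) ≡ 1 ≠ 0 (mod 7), P does NOT lie on the curve.


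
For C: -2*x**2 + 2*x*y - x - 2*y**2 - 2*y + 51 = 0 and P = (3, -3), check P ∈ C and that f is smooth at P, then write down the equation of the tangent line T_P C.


Tangent line at P: -19*x + 16*y + 105 = 0.

Step 1: f(3, -3) = 0, so P lies on C.
Step 2: partial derivatives
  f_x(x, y) = -4*x + 2*y - 1, f_y(x, y) = 2*x - 4*y - 2.
  f_x(P) = -19, f_y(P) = 16 (gradient nonzero, so P is smooth).
Step 3: tangent line at P: -19·(x − 3) + 16·(y − -3) = 0.
Expanding: -19*x + 16*y + 105 = 0.


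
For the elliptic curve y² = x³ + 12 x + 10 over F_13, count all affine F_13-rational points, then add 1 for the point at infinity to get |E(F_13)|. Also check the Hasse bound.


Affine points = {(0, 6), (0, 7), (1, 6), (1, 7), (2, 4), (2, 9), (5, 0), (6, 5), (6, 8), (10, 5), (10, 8), (11, 2), (11, 11), (12, 6), (12, 7)}; affine count = 15; |E(F_13)| = 16.

Discriminant check: Δ ∝ 4a³ + 27b² = 4·12³ + 27·10² = 4·1728 + 27·100 ≡ 5 (mod 13). Nonzero ⇒ E is nonsingular.
For each x ∈ F_13, compute rhs = x³ + 12·x + 10 mod 13, then count y ∈ F_13 with y² ≡ rhs.
  x = 0: rhs = 10, matching y values: 6, 7 (2 points).
  x = 1: rhs = 10, matching y values: 6, 7 (2 points).
  x = 2: rhs = 3, matching y values: 4, 9 (2 points).
  x = 3: rhs = 8, matching y values: none (0 points).
  x = 4: rhs = 5, matching y values: none (0 points).
  x = 5: rhs = 0, matching y values: 0 (1 points).
  x = 6: rhs = 12, matching y values: 5, 8 (2 points).
  x = 7: rhs = 8, matching y values: none (0 points).
  x = 8: rhs = 7, matching y values: none (0 points).
  x = 9: rhs = 2, matching y values: none (0 points).
  x = 10: rhs = 12, matching y values: 5, 8 (2 points).
  x = 11: rhs = 4, matching y values: 2, 11 (2 points).
  x = 12: rhs = 10, matching y values: 6, 7 (2 points).
Total affine count: 15.
Full point count |E(F_13)| = 15 + 1 = 16.
Hasse bound: |16 − (13+1)| = |2| = 2 ≤ 2√13 ≈ 7.2111 ✓.


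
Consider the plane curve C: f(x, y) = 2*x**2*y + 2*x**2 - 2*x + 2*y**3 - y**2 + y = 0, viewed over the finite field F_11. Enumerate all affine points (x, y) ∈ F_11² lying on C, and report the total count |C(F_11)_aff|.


Affine F_11-points: {(0, 0), (0, 8), (0, 9), (1, 0), (2, 7), (5, 2), (5, 7), (5, 8), (8, 1), (9, 1), (9, 6), (9, 10), (10, 2), (10, 6), (10, 9)}; count = 15.

For each of the 121 pairs (x, y) ∈ F_11², evaluate f(x, y) mod 11. Record the zeros.
  x = 0: [0↦0, 1↦2, 2↦3, 3↦4, 4↦6, 5↦10, 6↦6, 7↦6, 8↦0, 9↦0, 10↦7]  zeros at y ∈ {0, 8, 9}
  x = 1: [0↦0, 1↦4, 2↦7, 3↦10, 4↦3, 5↦9, 6↦7, 7↦9, 8↦5, 9↦7, 10↦5]  zeros at y ∈ {0}
  x = 2: [0↦4, 1↦3, 2↦1, 3↦10, 4↦9, 5↦10, 6↦3, 7↦0, 8↦2, 9↦10, 10↦3]  zeros at y ∈ {7}
  x = 3: [0↦1, 1↦10, 2↦7, 3↦4, 4↦2, 5↦2, 6↦5, 7↦1, 8↦2, 9↦9, 10↦1]  zeros at y ∈ ∅
  x = 4: [0↦2, 1↦3, 2↦3, 3↦3, 4↦4, 5↦7, 6↦2, 7↦1, 8↦5, 9↦4, 10↦10]  zeros at y ∈ ∅
  x = 5: [0↦7, 1↦4, 2↦0, 3↦7, 4↦4, 5↦3, 6↦5, 7↦0, 8↦0, 9↦6, 10↦8]  zeros at y ∈ {2, 7, 8}
  x = 6: [0↦5, 1↦2, 2↦9, 3↦5, 4↦2, 5↦1, 6↦3, 7↦9, 8↦9, 9↦4, 10↦6]  zeros at y ∈ ∅
  x = 7: [0↦7, 1↦8, 2↦8, 3↦8, 4↦9, 5↦1, 6↦7, 7↦6, 8↦10, 9↦9, 10↦4]  zeros at y ∈ ∅
  x = 8: [0↦2, 1↦0, 2↦8, 3↦5, 4↦3, 5↦3, 6↦6, 7↦2, 8↦3, 9↦10, 10↦2]  zeros at y ∈ {1}
  x = 9: [0↦1, 1↦0, 2↦9, 3↦7, 4↦6, 5↦7, 6↦0, 7↦8, 8↦10, 9↦7, 10↦0]  zeros at y ∈ {1, 6, 10}
  x = 10: [0↦4, 1↦8, 2↦0, 3↦3, 4↦7, 5↦2, 6↦0, 7↦2, 8↦9, 9↦0, 10↦9]  zeros at y ∈ {2, 6, 9}
Collecting zeros: affine points = {(0, 0), (0, 8), (0, 9), (1, 0), (2, 7), (5, 2), (5, 7), (5, 8), (8, 1), (9, 1), (9, 6), (9, 10), (10, 2), (10, 6), (10, 9)}.
Total count |C(F_11)_aff| = 15.


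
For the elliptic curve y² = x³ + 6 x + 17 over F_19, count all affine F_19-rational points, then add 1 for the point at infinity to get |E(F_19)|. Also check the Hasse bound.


Affine points = {(0, 6), (0, 13), (1, 9), (1, 10), (3, 9), (3, 10), (5, 1), (5, 18), (8, 8), (8, 11), (15, 9), (15, 10), (17, 4), (17, 15)}; affine count = 14; |E(F_19)| = 15.

Discriminant check: Δ ∝ 4a³ + 27b² = 4·6³ + 27·17² = 4·216 + 27·289 ≡ 3 (mod 19). Nonzero ⇒ E is nonsingular.
For each x ∈ F_19, compute rhs = x³ + 6·x + 17 mod 19, then count y ∈ F_19 with y² ≡ rhs.
  x = 0: rhs = 17, matching y values: 6, 13 (2 points).
  x = 1: rhs = 5, matching y values: 9, 10 (2 points).
  x = 2: rhs = 18, matching y values: none (0 points).
  x = 3: rhs = 5, matching y values: 9, 10 (2 points).
  x = 4: rhs = 10, matching y values: none (0 points).
  x = 5: rhs = 1, matching y values: 1, 18 (2 points).
  x = 6: rhs = 3, matching y values: none (0 points).
  x = 7: rhs = 3, matching y values: none (0 points).
  x = 8: rhs = 7, matching y values: 8, 11 (2 points).
  x = 9: rhs = 2, matching y values: none (0 points).
  x = 10: rhs = 13, matching y values: none (0 points).
  x = 11: rhs = 8, matching y values: none (0 points).
  x = 12: rhs = 12, matching y values: none (0 points).
  x = 13: rhs = 12, matching y values: none (0 points).
  x = 14: rhs = 14, matching y values: none (0 points).
  x = 15: rhs = 5, matching y values: 9, 10 (2 points).
  x = 16: rhs = 10, matching y values: none (0 points).
  x = 17: rhs = 16, matching y values: 4, 15 (2 points).
  x = 18: rhs = 10, matching y values: none (0 points).
Total affine count: 14.
Full point count |E(F_19)| = 14 + 1 = 15.
Hasse bound: |15 − (19+1)| = |-5| = 5 ≤ 2√19 ≈ 8.7178 ✓.


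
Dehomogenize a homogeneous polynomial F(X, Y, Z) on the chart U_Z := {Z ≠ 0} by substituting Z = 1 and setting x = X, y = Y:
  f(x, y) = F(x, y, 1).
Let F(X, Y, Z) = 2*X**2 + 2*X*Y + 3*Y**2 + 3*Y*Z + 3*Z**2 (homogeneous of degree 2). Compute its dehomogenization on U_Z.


f(x, y) = 2*x**2 + 2*x*y + 3*y**2 + 3*y + 3

On U_Z we set Z = 1. Each monomial c·X^i·Y^j·Z^k in F becomes c·x^i·y^j·1^k = c·x^i·y^j.
Substituting Z = 1: F(X, Y, 1) = 2*x**2 + 2*x*y + 3*y**2 + 3*y + 3.
Note: deg(f) ≤ deg(F) = 2; strict inequality happens when F is divisible by Z (lost terms).


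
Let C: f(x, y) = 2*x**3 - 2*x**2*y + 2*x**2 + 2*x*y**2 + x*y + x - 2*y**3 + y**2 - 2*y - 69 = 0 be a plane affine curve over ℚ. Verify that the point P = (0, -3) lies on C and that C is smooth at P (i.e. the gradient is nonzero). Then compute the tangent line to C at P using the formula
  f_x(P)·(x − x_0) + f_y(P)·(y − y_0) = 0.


Tangent line at P: 16*x - 62*y - 186 = 0.

Step 1: f(0, -3) = 0, so P lies on C.
Step 2: partial derivatives
  f_x(x, y) = 6*x**2 - 4*x*y + 4*x + 2*y**2 + y + 1, f_y(x, y) = -2*x**2 + 4*x*y + x - 6*y**2 + 2*y - 2.
  f_x(P) = 16, f_y(P) = -62 (gradient nonzero, so P is smooth).
Step 3: tangent line at P: 16·(x − 0) + -62·(y − -3) = 0.
Expanding: 16*x - 62*y - 186 = 0.


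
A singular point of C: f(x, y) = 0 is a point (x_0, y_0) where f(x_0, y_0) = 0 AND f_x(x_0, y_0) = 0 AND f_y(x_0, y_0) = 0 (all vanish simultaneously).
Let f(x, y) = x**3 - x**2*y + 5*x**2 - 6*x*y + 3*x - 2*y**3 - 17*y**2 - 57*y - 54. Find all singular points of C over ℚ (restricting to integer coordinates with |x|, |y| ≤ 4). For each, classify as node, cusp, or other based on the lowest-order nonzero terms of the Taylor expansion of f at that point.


Singular points: {(-3, -3)}; classification: node.

Compute partial derivatives:
  f_x = 3*x**2 - 2*x*y + 10*x - 6*y + 3.
  f_y = -x**2 - 6*x - 6*y**2 - 34*y - 57.
Scan x_0 ∈ {−4, ..., 4}. For each x_0, f_y(x_0, y) is a polynomial in y; find its integer roots y ∈ {−4, ..., 4}, then test f_x and f at those candidates.
  x = -4: f_y(-4, y) = -6*y**2 - 34*y - 49; no integer root y with |y| ≤ 4.
  x = -3: f_y(-3, y) = -6*y**2 - 34*y - 48; vanishes at y ∈ {-3}. (-3, -3): f_x = 0, f = 0 — SINGULAR.
  x = -2: f_y(-2, y) = -6*y**2 - 34*y - 49; no integer root y with |y| ≤ 4.
  x = -1: f_y(-1, y) = -6*y**2 - 34*y - 52; no integer root y with |y| ≤ 4.
  x = 0: f_y(0, y) = -6*y**2 - 34*y - 57; no integer root y with |y| ≤ 4.
  x = 1: f_y(1, y) = -6*y**2 - 34*y - 64; no integer root y with |y| ≤ 4.
  x = 2: f_y(2, y) = -6*y**2 - 34*y - 73; no integer root y with |y| ≤ 4.
  x = 3: f_y(3, y) = -6*y**2 - 34*y - 84; no integer root y with |y| ≤ 4.
  x = 4: f_y(4, y) = -6*y**2 - 34*y - 97; no integer root y with |y| ≤ 4.
Only singular point on the grid: (-3, -3).
Classify: substitute x = -3 + u, y = -3 + v and expand: f = u**3 - u**2*v - u**2 - 2*v**3 + v**2.
No constant or linear terms (consistent with a singular point). Quadratic part: -u**2 + v**2. Cubic part: u**3 - u**2*v - 2*v**3.
The quadratic part v**2 - u**2 = (v − u)(v + u) splits into two distinct linear factors, so there are two distinct tangent lines y − -3 = ±(x − -3) — this is a node (ordinary double point).
Classification: node.


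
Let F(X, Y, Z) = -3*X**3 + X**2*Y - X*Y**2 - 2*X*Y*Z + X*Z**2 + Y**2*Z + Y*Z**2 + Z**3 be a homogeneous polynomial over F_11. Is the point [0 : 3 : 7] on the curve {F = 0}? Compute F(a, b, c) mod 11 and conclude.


F(0,3,7) ≡ 3 (mod 11); P is NOT on the curve.

Evaluate F(0, 3, 7) term-by-term (mod 11).
  -3*X**3 ↦ -3·0·1·1 = 0
  X**2*Y ↦ 1·0·3·1 = 0
  -X*Y**2 ↦ -1·0·9·1 = 0
  -2*X*Y*Z ↦ -2·0·3·7 = 0
  X*Z**2 ↦ 1·0·1·49 = 0
  Y**2*Z ↦ 1·1·9·7 = 63
  Y*Z**2 ↦ 1·1·3·49 = 147
  Z**3 ↦ 1·1·1·343 = 343
Sum: F(0, 3, 7) = (0) + (0) + (0) + (0) + (0) + (63) + (147) + (343) = 553.
Reducing mod 11: 553 ≡ 3 (mod 11).
Since F(a, b, c) ≡ 3 ≠ 0 (mod 11), P does NOT lie on the curve.


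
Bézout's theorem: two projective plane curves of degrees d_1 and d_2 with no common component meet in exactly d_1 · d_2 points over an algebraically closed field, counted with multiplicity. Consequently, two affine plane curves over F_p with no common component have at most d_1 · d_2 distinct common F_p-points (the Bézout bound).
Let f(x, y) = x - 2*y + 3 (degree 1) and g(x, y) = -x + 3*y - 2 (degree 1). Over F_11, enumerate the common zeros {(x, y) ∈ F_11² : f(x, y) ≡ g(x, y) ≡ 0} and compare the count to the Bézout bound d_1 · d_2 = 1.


Common zeros: {(6, 10)}; count = 1; Bézout bound = 1.

deg(f) = 1, deg(g) = 1, so Bézout bound = 1.
Scan x ∈ F_11. For each x, list the y ∈ F_11 with f(x, y) ≡ 0 and those with g(x, y) ≡ 0 (mod 11); the common zeros in that column are the intersection.
  x = 0: f ≡ 0 at y ∈ {7}; g ≡ 0 at y ∈ {8}; common: ∅.
  x = 1: f ≡ 0 at y ∈ {2}; g ≡ 0 at y ∈ {1}; common: ∅.
  x = 2: f ≡ 0 at y ∈ {8}; g ≡ 0 at y ∈ {5}; common: ∅.
  x = 3: f ≡ 0 at y ∈ {3}; g ≡ 0 at y ∈ {9}; common: ∅.
  x = 4: f ≡ 0 at y ∈ {9}; g ≡ 0 at y ∈ {2}; common: ∅.
  x = 5: f ≡ 0 at y ∈ {4}; g ≡ 0 at y ∈ {6}; common: ∅.
  x = 6: f ≡ 0 at y ∈ {10}; g ≡ 0 at y ∈ {10}; common: {10}.
  x = 7: f ≡ 0 at y ∈ {5}; g ≡ 0 at y ∈ {3}; common: ∅.
  x = 8: f ≡ 0 at y ∈ {0}; g ≡ 0 at y ∈ {7}; common: ∅.
  x = 9: f ≡ 0 at y ∈ {6}; g ≡ 0 at y ∈ {0}; common: ∅.
  x = 10: f ≡ 0 at y ∈ {1}; g ≡ 0 at y ∈ {4}; common: ∅.
Collecting: common zeros = {(6, 10)}, so the count is 1.
Comparison with the Bézout bound: 1 ≤ 1 = deg(f)·deg(g), as expected for curves with no common component (the bound is attained).


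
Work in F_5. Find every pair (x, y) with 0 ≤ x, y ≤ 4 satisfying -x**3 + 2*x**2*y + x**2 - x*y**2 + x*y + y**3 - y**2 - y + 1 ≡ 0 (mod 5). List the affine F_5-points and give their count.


Affine F_5-points: {(0, 1), (0, 4), (1, 2), (3, 1), (3, 2), (4, 3)}; count = 6.

For each of the 25 pairs (x, y) ∈ F_5², evaluate f(x, y) mod 5. Record the zeros.
  x = 0: [0↦1, 1↦0, 2↦3, 3↦1, 4↦0]  zeros at y ∈ {1, 4}
  x = 1: [0↦1, 1↦2, 2↦0, 3↦1, 4↦1]  zeros at y ∈ {2}
  x = 2: [0↦2, 1↦4, 2↦1, 3↦4, 4↦4]  zeros at y ∈ ∅
  x = 3: [0↦3, 1↦0, 2↦0, 3↦4, 4↦3]  zeros at y ∈ {1, 2}
  x = 4: [0↦3, 1↦4, 2↦1, 3↦0, 4↦2]  zeros at y ∈ {3}
Collecting zeros: affine points = {(0, 1), (0, 4), (1, 2), (3, 1), (3, 2), (4, 3)}.
Total count |C(F_5)_aff| = 6.


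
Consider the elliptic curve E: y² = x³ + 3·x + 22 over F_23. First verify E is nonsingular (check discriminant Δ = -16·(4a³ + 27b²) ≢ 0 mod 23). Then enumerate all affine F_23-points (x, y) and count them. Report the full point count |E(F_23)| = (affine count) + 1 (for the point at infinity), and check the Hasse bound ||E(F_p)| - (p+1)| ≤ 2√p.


Affine points = {(1, 7), (1, 16), (2, 6), (2, 17), (3, 9), (3, 14), (4, 11), (4, 12), (5, 1), (5, 22), (6, 7), (6, 16), (7, 8), (7, 15), (8, 11), (8, 12), (11, 11), (11, 12), (13, 2), (13, 21), (14, 5), (14, 18), (16, 7), (16, 16), (17, 8), (17, 15), (20, 3), (20, 20), (21, 10), (21, 13), (22, 8), (22, 15)}; affine count = 32; |E(F_23)| = 33.

Discriminant check: Δ ∝ 4a³ + 27b² = 4·3³ + 27·22² = 4·27 + 27·484 ≡ 20 (mod 23). Nonzero ⇒ E is nonsingular.
For each x ∈ F_23, compute rhs = x³ + 3·x + 22 mod 23, then count y ∈ F_23 with y² ≡ rhs.
  x = 0: rhs = 22, matching y values: none (0 points).
  x = 1: rhs = 3, matching y values: 7, 16 (2 points).
  x = 2: rhs = 13, matching y values: 6, 17 (2 points).
  x = 3: rhs = 12, matching y values: 9, 14 (2 points).
  x = 4: rhs = 6, matching y values: 11, 12 (2 points).
  x = 5: rhs = 1, matching y values: 1, 22 (2 points).
  x = 6: rhs = 3, matching y values: 7, 16 (2 points).
  x = 7: rhs = 18, matching y values: 8, 15 (2 points).
  x = 8: rhs = 6, matching y values: 11, 12 (2 points).
  x = 9: rhs = 19, matching y values: none (0 points).
  x = 10: rhs = 17, matching y values: none (0 points).
  x = 11: rhs = 6, matching y values: 11, 12 (2 points).
  x = 12: rhs = 15, matching y values: none (0 points).
  x = 13: rhs = 4, matching y values: 2, 21 (2 points).
  x = 14: rhs = 2, matching y values: 5, 18 (2 points).
  x = 15: rhs = 15, matching y values: none (0 points).
  x = 16: rhs = 3, matching y values: 7, 16 (2 points).
  x = 17: rhs = 18, matching y values: 8, 15 (2 points).
  x = 18: rhs = 20, matching y values: none (0 points).
  x = 19: rhs = 15, matching y values: none (0 points).
  x = 20: rhs = 9, matching y values: 3, 20 (2 points).
  x = 21: rhs = 8, matching y values: 10, 13 (2 points).
  x = 22: rhs = 18, matching y values: 8, 15 (2 points).
Total affine count: 32.
Full point count |E(F_23)| = 32 + 1 = 33.
Hasse bound: |33 − (23+1)| = |9| = 9 ≤ 2√23 ≈ 9.5917 ✓.


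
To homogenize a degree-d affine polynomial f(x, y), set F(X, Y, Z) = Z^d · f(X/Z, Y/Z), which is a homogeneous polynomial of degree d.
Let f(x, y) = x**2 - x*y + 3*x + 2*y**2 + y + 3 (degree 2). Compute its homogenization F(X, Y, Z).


F(X, Y, Z) = X**2 - X*Y + 3*X*Z + 2*Y**2 + Y*Z + 3*Z**2

deg(f) = 2.
Substitute x = X/Z, y = Y/Z into f, then multiply by Z^2.
  monomial 1·x^2·y^0 ↦ 1·X^2·Y^0·Z^0.
  monomial -1·x^1·y^1 ↦ -1·X^1·Y^1·Z^0.
  monomial 3·x^1·y^0 ↦ 3·X^1·Y^0·Z^1.
  monomial 2·x^0·y^2 ↦ 2·X^0·Y^2·Z^0.
  monomial 1·x^0·y^1 ↦ 1·X^0·Y^1·Z^1.
  monomial 3·x^0·y^0 ↦ 3·X^0·Y^0·Z^2.
Collecting: F(X, Y, Z) = X**2 - X*Y + 3*X*Z + 2*Y**2 + Y*Z + 3*Z**2.


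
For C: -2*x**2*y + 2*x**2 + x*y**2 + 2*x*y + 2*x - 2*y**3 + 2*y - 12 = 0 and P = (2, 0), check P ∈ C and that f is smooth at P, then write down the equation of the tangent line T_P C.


Tangent line at P: 10*x - 2*y - 20 = 0.

Step 1: f(2, 0) = 0, so P lies on C.
Step 2: partial derivatives
  f_x(x, y) = -4*x*y + 4*x + y**2 + 2*y + 2, f_y(x, y) = -2*x**2 + 2*x*y + 2*x - 6*y**2 + 2.
  f_x(P) = 10, f_y(P) = -2 (gradient nonzero, so P is smooth).
Step 3: tangent line at P: 10·(x − 2) + -2·(y − 0) = 0.
Expanding: 10*x - 2*y - 20 = 0.


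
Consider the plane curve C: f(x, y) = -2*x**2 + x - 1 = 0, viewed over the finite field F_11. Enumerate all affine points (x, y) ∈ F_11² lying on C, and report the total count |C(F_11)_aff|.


Affine F_11-points: {(8, 0), (8, 1), (8, 2), (8, 3), (8, 4), (8, 5), (8, 6), (8, 7), (8, 8), (8, 9), (8, 10), (9, 0), (9, 1), (9, 2), (9, 3), (9, 4), (9, 5), (9, 6), (9, 7), (9, 8), (9, 9), (9, 10)}; count = 22.

For each of the 121 pairs (x, y) ∈ F_11², evaluate f(x, y) mod 11. Record the zeros.
  x = 0: [0↦10, 1↦10, 2↦10, 3↦10, 4↦10, 5↦10, 6↦10, 7↦10, 8↦10, 9↦10, 10↦10]  zeros at y ∈ ∅
  x = 1: [0↦9, 1↦9, 2↦9, 3↦9, 4↦9, 5↦9, 6↦9, 7↦9, 8↦9, 9↦9, 10↦9]  zeros at y ∈ ∅
  x = 2: [0↦4, 1↦4, 2↦4, 3↦4, 4↦4, 5↦4, 6↦4, 7↦4, 8↦4, 9↦4, 10↦4]  zeros at y ∈ ∅
  x = 3: [0↦6, 1↦6, 2↦6, 3↦6, 4↦6, 5↦6, 6↦6, 7↦6, 8↦6, 9↦6, 10↦6]  zeros at y ∈ ∅
  x = 4: [0↦4, 1↦4, 2↦4, 3↦4, 4↦4, 5↦4, 6↦4, 7↦4, 8↦4, 9↦4, 10↦4]  zeros at y ∈ ∅
  x = 5: [0↦9, 1↦9, 2↦9, 3↦9, 4↦9, 5↦9, 6↦9, 7↦9, 8↦9, 9↦9, 10↦9]  zeros at y ∈ ∅
  x = 6: [0↦10, 1↦10, 2↦10, 3↦10, 4↦10, 5↦10, 6↦10, 7↦10, 8↦10, 9↦10, 10↦10]  zeros at y ∈ ∅
  x = 7: [0↦7, 1↦7, 2↦7, 3↦7, 4↦7, 5↦7, 6↦7, 7↦7, 8↦7, 9↦7, 10↦7]  zeros at y ∈ ∅
  x = 8: [0↦0, 1↦0, 2↦0, 3↦0, 4↦0, 5↦0, 6↦0, 7↦0, 8↦0, 9↦0, 10↦0]  zeros at y ∈ {0, 1, 2, 3, 4, 5, 6, 7, 8, 9, 10}
  x = 9: [0↦0, 1↦0, 2↦0, 3↦0, 4↦0, 5↦0, 6↦0, 7↦0, 8↦0, 9↦0, 10↦0]  zeros at y ∈ {0, 1, 2, 3, 4, 5, 6, 7, 8, 9, 10}
  x = 10: [0↦7, 1↦7, 2↦7, 3↦7, 4↦7, 5↦7, 6↦7, 7↦7, 8↦7, 9↦7, 10↦7]  zeros at y ∈ ∅
Collecting zeros: affine points = {(8, 0), (8, 1), (8, 2), (8, 3), (8, 4), (8, 5), (8, 6), (8, 7), (8, 8), (8, 9), (8, 10), (9, 0), (9, 1), (9, 2), (9, 3), (9, 4), (9, 5), (9, 6), (9, 7), (9, 8), (9, 9), (9, 10)}.
Total count |C(F_11)_aff| = 22.


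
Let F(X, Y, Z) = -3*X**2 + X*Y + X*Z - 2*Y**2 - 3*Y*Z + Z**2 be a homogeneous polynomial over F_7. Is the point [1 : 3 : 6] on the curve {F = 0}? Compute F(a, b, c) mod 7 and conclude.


F(1,3,6) ≡ 5 (mod 7); P is NOT on the curve.

Evaluate F(1, 3, 6) term-by-term (mod 7).
  -3*X**2 ↦ -3·1·1·1 = -3
  X*Y ↦ 1·1·3·1 = 3
  X*Z ↦ 1·1·1·6 = 6
  -2*Y**2 ↦ -2·1·9·1 = -18
  -3*Y*Z ↦ -3·1·3·6 = -54
  Z**2 ↦ 1·1·1·36 = 36
Sum: F(1, 3, 6) = (-3) + (3) + (6) + (-18) + (-54) + (36) = -30.
Reducing mod 7: -30 ≡ 5 (mod 7).
Since F(a, b, c) ≡ 5 ≠ 0 (mod 7), P does NOT lie on the curve.


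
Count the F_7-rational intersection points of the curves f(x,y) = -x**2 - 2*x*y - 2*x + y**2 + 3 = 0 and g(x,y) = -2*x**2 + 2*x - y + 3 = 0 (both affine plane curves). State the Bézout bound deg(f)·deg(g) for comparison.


Common zeros: {(2, 6), (4, 0)}; count = 2; Bézout bound = 4.

deg(f) = 2, deg(g) = 2, so Bézout bound = 4.
Scan x ∈ F_7. For each x, list the y ∈ F_7 with f(x, y) ≡ 0 and those with g(x, y) ≡ 0 (mod 7); the common zeros in that column are the intersection.
  x = 0: f ≡ 0 at y ∈ {2, 5}; g ≡ 0 at y ∈ {3}; common: ∅.
  x = 1: f ≡ 0 at y ∈ {0, 2}; g ≡ 0 at y ∈ {3}; common: ∅.
  x = 2: f ≡ 0 at y ∈ {5, 6}; g ≡ 0 at y ∈ {6}; common: {6}.
  x = 3: f ≡ 0 at y ∈ {3}; g ≡ 0 at y ∈ {5}; common: ∅.
  x = 4: f ≡ 0 at y ∈ {0, 1}; g ≡ 0 at y ∈ {0}; common: {0}.
  x = 5: f ≡ 0 at y ∈ {4, 6}; g ≡ 0 at y ∈ {5}; common: ∅.
  x = 6: f ≡ 0 at y ∈ {1, 4}; g ≡ 0 at y ∈ {6}; common: ∅.
Collecting: common zeros = {(2, 6), (4, 0)}, so the count is 2.
Comparison with the Bézout bound: 2 ≤ 4 = deg(f)·deg(g), as expected for curves with no common component (the affine F_7-count falls short of the bound because intersections may lie at infinity, over extension fields, or carry multiplicity).


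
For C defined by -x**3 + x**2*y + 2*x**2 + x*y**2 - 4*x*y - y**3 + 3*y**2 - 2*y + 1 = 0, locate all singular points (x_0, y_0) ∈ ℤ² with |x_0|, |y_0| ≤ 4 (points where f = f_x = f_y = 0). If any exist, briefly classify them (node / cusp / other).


Singular points: {(1, 1)}; classification: cusp.

Compute partial derivatives:
  f_x = -3*x**2 + 2*x*y + 4*x + y**2 - 4*y.
  f_y = x**2 + 2*x*y - 4*x - 3*y**2 + 6*y - 2.
Scan x_0 ∈ {−4, ..., 4}. For each x_0, f_y(x_0, y) is a polynomial in y; find its integer roots y ∈ {−4, ..., 4}, then test f_x and f at those candidates.
  x = -4: f_y(-4, y) = -3*y**2 - 2*y + 30; no integer root y with |y| ≤ 4.
  x = -3: f_y(-3, y) = 19 - 3*y**2; no integer root y with |y| ≤ 4.
  x = -2: f_y(-2, y) = -3*y**2 + 2*y + 10; no integer root y with |y| ≤ 4.
  x = -1: f_y(-1, y) = -3*y**2 + 4*y + 3; no integer root y with |y| ≤ 4.
  x = 0: f_y(0, y) = -3*y**2 + 6*y - 2; no integer root y with |y| ≤ 4.
  x = 1: f_y(1, y) = -3*y**2 + 8*y - 5; vanishes at y ∈ {1}. (1, 1): f_x = 0, f = 0 — SINGULAR.
  x = 2: f_y(2, y) = -3*y**2 + 10*y - 6; no integer root y with |y| ≤ 4.
  x = 3: f_y(3, y) = -3*y**2 + 12*y - 5; no integer root y with |y| ≤ 4.
  x = 4: f_y(4, y) = -3*y**2 + 14*y - 2; no integer root y with |y| ≤ 4.
Only singular point on the grid: (1, 1).
Classify: substitute x = 1 + u, y = 1 + v and expand: f = -u**3 + u**2*v + u*v**2 - v**3 + v**2.
No constant or linear terms (consistent with a singular point). Quadratic part: v**2. Cubic part: -u**3 + u**2*v + u*v**2 - v**3.
The quadratic part v**2 is a perfect square, so there is a single (double) tangent line v = 0, i.e. y = 1. Restricting the cubic part to that line (v = 0) leaves -u**3 ≠ 0, so f is not divisible by v and the branch is v² ≈ u**3 to lowest order — this is a cusp.
Classification: cusp.


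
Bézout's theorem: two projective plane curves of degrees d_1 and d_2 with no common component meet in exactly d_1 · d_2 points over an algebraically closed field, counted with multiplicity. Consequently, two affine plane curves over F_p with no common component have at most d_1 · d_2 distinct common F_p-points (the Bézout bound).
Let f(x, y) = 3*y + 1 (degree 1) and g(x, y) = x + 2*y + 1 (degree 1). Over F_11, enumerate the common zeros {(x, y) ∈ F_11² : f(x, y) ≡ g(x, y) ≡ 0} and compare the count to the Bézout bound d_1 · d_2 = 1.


Common zeros: {(7, 7)}; count = 1; Bézout bound = 1.

deg(f) = 1, deg(g) = 1, so Bézout bound = 1.
Scan x ∈ F_11. For each x, list the y ∈ F_11 with f(x, y) ≡ 0 and those with g(x, y) ≡ 0 (mod 11); the common zeros in that column are the intersection.
  x = 0: f ≡ 0 at y ∈ {7}; g ≡ 0 at y ∈ {5}; common: ∅.
  x = 1: f ≡ 0 at y ∈ {7}; g ≡ 0 at y ∈ {10}; common: ∅.
  x = 2: f ≡ 0 at y ∈ {7}; g ≡ 0 at y ∈ {4}; common: ∅.
  x = 3: f ≡ 0 at y ∈ {7}; g ≡ 0 at y ∈ {9}; common: ∅.
  x = 4: f ≡ 0 at y ∈ {7}; g ≡ 0 at y ∈ {3}; common: ∅.
  x = 5: f ≡ 0 at y ∈ {7}; g ≡ 0 at y ∈ {8}; common: ∅.
  x = 6: f ≡ 0 at y ∈ {7}; g ≡ 0 at y ∈ {2}; common: ∅.
  x = 7: f ≡ 0 at y ∈ {7}; g ≡ 0 at y ∈ {7}; common: {7}.
  x = 8: f ≡ 0 at y ∈ {7}; g ≡ 0 at y ∈ {1}; common: ∅.
  x = 9: f ≡ 0 at y ∈ {7}; g ≡ 0 at y ∈ {6}; common: ∅.
  x = 10: f ≡ 0 at y ∈ {7}; g ≡ 0 at y ∈ {0}; common: ∅.
Collecting: common zeros = {(7, 7)}, so the count is 1.
Comparison with the Bézout bound: 1 ≤ 1 = deg(f)·deg(g), as expected for curves with no common component (the bound is attained).


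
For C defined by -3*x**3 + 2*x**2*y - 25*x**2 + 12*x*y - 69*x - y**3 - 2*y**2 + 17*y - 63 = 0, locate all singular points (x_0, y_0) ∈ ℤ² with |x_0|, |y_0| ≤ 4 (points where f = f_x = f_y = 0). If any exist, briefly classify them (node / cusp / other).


Singular points: {(-3, -1)}; classification: cusp.

Compute partial derivatives:
  f_x = -9*x**2 + 4*x*y - 50*x + 12*y - 69.
  f_y = 2*x**2 + 12*x - 3*y**2 - 4*y + 17.
Scan x_0 ∈ {−4, ..., 4}. For each x_0, f_y(x_0, y) is a polynomial in y; find its integer roots y ∈ {−4, ..., 4}, then test f_x and f at those candidates.
  x = -4: f_y(-4, y) = -3*y**2 - 4*y + 1; no integer root y with |y| ≤ 4.
  x = -3: f_y(-3, y) = -3*y**2 - 4*y - 1; vanishes at y ∈ {-1}. (-3, -1): f_x = 0, f = 0 — SINGULAR.
  x = -2: f_y(-2, y) = -3*y**2 - 4*y + 1; no integer root y with |y| ≤ 4.
  x = -1: f_y(-1, y) = -3*y**2 - 4*y + 7; vanishes at y ∈ {1}. (-1, 1): f_x = -20 ≠ 0.
  x = 0: f_y(0, y) = -3*y**2 - 4*y + 17; no integer root y with |y| ≤ 4.
  x = 1: f_y(1, y) = -3*y**2 - 4*y + 31; no integer root y with |y| ≤ 4.
  x = 2: f_y(2, y) = -3*y**2 - 4*y + 49; no integer root y with |y| ≤ 4.
  x = 3: f_y(3, y) = -3*y**2 - 4*y + 71; no integer root y with |y| ≤ 4.
  x = 4: f_y(4, y) = -3*y**2 - 4*y + 97; no integer root y with |y| ≤ 4.
Only singular point on the grid: (-3, -1).
Classify: substitute x = -3 + u, y = -1 + v and expand: f = -3*u**3 + 2*u**2*v - v**3 + v**2.
No constant or linear terms (consistent with a singular point). Quadratic part: v**2. Cubic part: -3*u**3 + 2*u**2*v - v**3.
The quadratic part v**2 is a perfect square, so there is a single (double) tangent line v = 0, i.e. y = -1. Restricting the cubic part to that line (v = 0) leaves -3*u**3 ≠ 0, so f is not divisible by v and the branch is v² ≈ 3*u**3 to lowest order — this is a cusp.
Classification: cusp.


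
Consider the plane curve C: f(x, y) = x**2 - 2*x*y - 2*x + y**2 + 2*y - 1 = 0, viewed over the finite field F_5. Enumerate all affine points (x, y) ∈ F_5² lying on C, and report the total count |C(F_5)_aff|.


Affine F_5-points: ∅; count = 0.

For each of the 25 pairs (x, y) ∈ F_5², evaluate f(x, y) mod 5. Record the zeros.
  x = 0: [0↦4, 1↦2, 2↦2, 3↦4, 4↦3]  zeros at y ∈ ∅
  x = 1: [0↦3, 1↦4, 2↦2, 3↦2, 4↦4]  zeros at y ∈ ∅
  x = 2: [0↦4, 1↦3, 2↦4, 3↦2, 4↦2]  zeros at y ∈ ∅
  x = 3: [0↦2, 1↦4, 2↦3, 3↦4, 4↦2]  zeros at y ∈ ∅
  x = 4: [0↦2, 1↦2, 2↦4, 3↦3, 4↦4]  zeros at y ∈ ∅
Collecting zeros: affine points = ∅.
Total count |C(F_5)_aff| = 0.


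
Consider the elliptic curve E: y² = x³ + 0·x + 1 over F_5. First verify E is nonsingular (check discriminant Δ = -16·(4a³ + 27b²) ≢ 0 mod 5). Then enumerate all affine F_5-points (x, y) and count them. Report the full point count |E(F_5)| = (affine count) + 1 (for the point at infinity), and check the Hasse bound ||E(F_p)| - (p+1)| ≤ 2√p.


Affine points = {(0, 1), (0, 4), (2, 2), (2, 3), (4, 0)}; affine count = 5; |E(F_5)| = 6.

Discriminant check: Δ ∝ 4a³ + 27b² = 4·0³ + 27·1² = 4·0 + 27·1 ≡ 2 (mod 5). Nonzero ⇒ E is nonsingular.
For each x ∈ F_5, compute rhs = x³ + 0·x + 1 mod 5, then count y ∈ F_5 with y² ≡ rhs.
  x = 0: rhs = 1, matching y values: 1, 4 (2 points).
  x = 1: rhs = 2, matching y values: none (0 points).
  x = 2: rhs = 4, matching y values: 2, 3 (2 points).
  x = 3: rhs = 3, matching y values: none (0 points).
  x = 4: rhs = 0, matching y values: 0 (1 points).
Total affine count: 5.
Full point count |E(F_5)| = 5 + 1 = 6.
Hasse bound: |6 − (5+1)| = |0| = 0 ≤ 2√5 ≈ 4.4721 ✓.


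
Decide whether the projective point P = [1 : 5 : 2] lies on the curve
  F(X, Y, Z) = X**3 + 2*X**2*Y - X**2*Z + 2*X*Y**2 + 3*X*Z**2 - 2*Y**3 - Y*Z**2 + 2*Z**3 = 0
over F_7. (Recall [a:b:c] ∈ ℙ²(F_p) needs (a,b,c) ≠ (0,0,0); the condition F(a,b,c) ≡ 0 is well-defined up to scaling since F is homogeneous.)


F(1,5,2) ≡ 6 (mod 7); P is NOT on the curve.

Evaluate F(1, 5, 2) term-by-term (mod 7).
  X**3 ↦ 1·1·1·1 = 1
  2*X**2*Y ↦ 2·1·5·1 = 10
  -X**2*Z ↦ -1·1·1·2 = -2
  2*X*Y**2 ↦ 2·1·25·1 = 50
  3*X*Z**2 ↦ 3·1·1·4 = 12
  -2*Y**3 ↦ -2·1·125·1 = -250
  -Y*Z**2 ↦ -1·1·5·4 = -20
  2*Z**3 ↦ 2·1·1·8 = 16
Sum: F(1, 5, 2) = (1) + (10) + (-2) + (50) + (12) + (-250) + (-20) + (16) = -183.
Reducing mod 7: -183 ≡ 6 (mod 7).
Since F(a, b, c) ≡ 6 ≠ 0 (mod 7), P does NOT lie on the curve.


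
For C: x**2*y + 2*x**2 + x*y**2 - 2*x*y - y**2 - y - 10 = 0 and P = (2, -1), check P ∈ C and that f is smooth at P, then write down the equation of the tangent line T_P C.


Tangent line at P: 7*x - 3*y - 17 = 0.

Step 1: f(2, -1) = 0, so P lies on C.
Step 2: partial derivatives
  f_x(x, y) = 2*x*y + 4*x + y**2 - 2*y, f_y(x, y) = x**2 + 2*x*y - 2*x - 2*y - 1.
  f_x(P) = 7, f_y(P) = -3 (gradient nonzero, so P is smooth).
Step 3: tangent line at P: 7·(x − 2) + -3·(y − -1) = 0.
Expanding: 7*x - 3*y - 17 = 0.


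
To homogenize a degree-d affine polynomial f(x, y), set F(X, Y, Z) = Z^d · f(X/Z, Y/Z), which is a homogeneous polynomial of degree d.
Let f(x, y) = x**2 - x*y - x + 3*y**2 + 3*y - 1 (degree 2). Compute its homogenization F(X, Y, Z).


F(X, Y, Z) = X**2 - X*Y - X*Z + 3*Y**2 + 3*Y*Z - Z**2

deg(f) = 2.
Substitute x = X/Z, y = Y/Z into f, then multiply by Z^2.
  monomial 1·x^2·y^0 ↦ 1·X^2·Y^0·Z^0.
  monomial -1·x^1·y^1 ↦ -1·X^1·Y^1·Z^0.
  monomial -1·x^1·y^0 ↦ -1·X^1·Y^0·Z^1.
  monomial 3·x^0·y^2 ↦ 3·X^0·Y^2·Z^0.
  monomial 3·x^0·y^1 ↦ 3·X^0·Y^1·Z^1.
  monomial -1·x^0·y^0 ↦ -1·X^0·Y^0·Z^2.
Collecting: F(X, Y, Z) = X**2 - X*Y - X*Z + 3*Y**2 + 3*Y*Z - Z**2.


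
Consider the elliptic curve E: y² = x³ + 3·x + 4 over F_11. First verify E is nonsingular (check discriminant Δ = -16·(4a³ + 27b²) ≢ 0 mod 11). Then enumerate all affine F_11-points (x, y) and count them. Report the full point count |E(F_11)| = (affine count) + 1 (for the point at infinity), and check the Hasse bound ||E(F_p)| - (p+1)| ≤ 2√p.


Affine points = {(0, 2), (0, 9), (4, 5), (4, 6), (5, 1), (5, 10), (7, 4), (7, 7), (8, 1), (8, 10), (9, 1), (9, 10), (10, 0)}; affine count = 13; |E(F_11)| = 14.

Discriminant check: Δ ∝ 4a³ + 27b² = 4·3³ + 27·4² = 4·27 + 27·16 ≡ 1 (mod 11). Nonzero ⇒ E is nonsingular.
For each x ∈ F_11, compute rhs = x³ + 3·x + 4 mod 11, then count y ∈ F_11 with y² ≡ rhs.
  x = 0: rhs = 4, matching y values: 2, 9 (2 points).
  x = 1: rhs = 8, matching y values: none (0 points).
  x = 2: rhs = 7, matching y values: none (0 points).
  x = 3: rhs = 7, matching y values: none (0 points).
  x = 4: rhs = 3, matching y values: 5, 6 (2 points).
  x = 5: rhs = 1, matching y values: 1, 10 (2 points).
  x = 6: rhs = 7, matching y values: none (0 points).
  x = 7: rhs = 5, matching y values: 4, 7 (2 points).
  x = 8: rhs = 1, matching y values: 1, 10 (2 points).
  x = 9: rhs = 1, matching y values: 1, 10 (2 points).
  x = 10: rhs = 0, matching y values: 0 (1 points).
Total affine count: 13.
Full point count |E(F_11)| = 13 + 1 = 14.
Hasse bound: |14 − (11+1)| = |2| = 2 ≤ 2√11 ≈ 6.6332 ✓.


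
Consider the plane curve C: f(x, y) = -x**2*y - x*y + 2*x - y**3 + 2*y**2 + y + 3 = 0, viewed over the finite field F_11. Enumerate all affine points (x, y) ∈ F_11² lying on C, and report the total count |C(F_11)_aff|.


Affine F_11-points: {(2, 9), (3, 3), (3, 5), (4, 0), (4, 3), (4, 10), (6, 7), (7, 9), (8, 4), (9, 7)}; count = 10.

For each of the 121 pairs (x, y) ∈ F_11², evaluate f(x, y) mod 11. Record the zeros.
  x = 0: [0↦3, 1↦5, 2↦5, 3↦8, 4↦8, 5↦10, 6↦8, 7↦7, 8↦1, 9↦6, 10↦5]  zeros at y ∈ ∅
  x = 1: [0↦5, 1↦5, 2↦3, 3↦4, 4↦2, 5↦2, 6↦9, 7↦6, 8↦9, 9↦1, 10↦9]  zeros at y ∈ ∅
  x = 2: [0↦7, 1↦3, 2↦8, 3↦5, 4↦10, 5↦6, 6↦9, 7↦2, 8↦1, 9↦0, 10↦4]  zeros at y ∈ {9}
  x = 3: [0↦9, 1↦10, 2↦9, 3↦0, 4↦10, 5↦0, 6↦8, 7↦6, 8↦10, 9↦3, 10↦1]  zeros at y ∈ {3, 5}
  x = 4: [0↦0, 1↦4, 2↦6, 3↦0, 4↦2, 5↦6, 6↦6, 7↦7, 8↦3, 9↦10, 10↦0]  zeros at y ∈ {0, 3, 10}
  x = 5: [0↦2, 1↦7, 2↦10, 3↦5, 4↦8, 5↦2, 6↦3, 7↦5, 8↦2, 9↦10, 10↦1]  zeros at y ∈ ∅
  x = 6: [0↦4, 1↦8, 2↦10, 3↦4, 4↦6, 5↦10, 6↦10, 7↦0, 8↦7, 9↦3, 10↦4]  zeros at y ∈ {7}
  x = 7: [0↦6, 1↦7, 2↦6, 3↦8, 4↦7, 5↦8, 6↦5, 7↦3, 8↦7, 9↦0, 10↦9]  zeros at y ∈ {9}
  x = 8: [0↦8, 1↦4, 2↦9, 3↦6, 4↦0, 5↦7, 6↦10, 7↦3, 8↦2, 9↦1, 10↦5]  zeros at y ∈ {4}
  x = 9: [0↦10, 1↦10, 2↦8, 3↦9, 4↦7, 5↦7, 6↦3, 7↦0, 8↦3, 9↦6, 10↦3]  zeros at y ∈ {7}
  x = 10: [0↦1, 1↦3, 2↦3, 3↦6, 4↦6, 5↦8, 6↦6, 7↦5, 8↦10, 9↦4, 10↦3]  zeros at y ∈ ∅
Collecting zeros: affine points = {(2, 9), (3, 3), (3, 5), (4, 0), (4, 3), (4, 10), (6, 7), (7, 9), (8, 4), (9, 7)}.
Total count |C(F_11)_aff| = 10.


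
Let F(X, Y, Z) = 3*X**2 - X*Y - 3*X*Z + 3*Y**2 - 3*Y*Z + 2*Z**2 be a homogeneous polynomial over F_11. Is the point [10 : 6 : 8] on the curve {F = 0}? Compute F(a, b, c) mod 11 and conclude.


F(10,6,8) ≡ 4 (mod 11); P is NOT on the curve.

Evaluate F(10, 6, 8) term-by-term (mod 11).
  3*X**2 ↦ 3·100·1·1 = 300
  -X*Y ↦ -1·10·6·1 = -60
  -3*X*Z ↦ -3·10·1·8 = -240
  3*Y**2 ↦ 3·1·36·1 = 108
  -3*Y*Z ↦ -3·1·6·8 = -144
  2*Z**2 ↦ 2·1·1·64 = 128
Sum: F(10, 6, 8) = (300) + (-60) + (-240) + (108) + (-144) + (128) = 92.
Reducing mod 11: 92 ≡ 4 (mod 11).
Since F(a, b, c) ≡ 4 ≠ 0 (mod 11), P does NOT lie on the curve.


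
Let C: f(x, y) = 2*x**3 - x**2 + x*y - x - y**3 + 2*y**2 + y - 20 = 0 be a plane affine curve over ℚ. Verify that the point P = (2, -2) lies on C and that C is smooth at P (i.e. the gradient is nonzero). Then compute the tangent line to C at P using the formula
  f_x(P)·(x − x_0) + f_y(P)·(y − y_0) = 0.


Tangent line at P: 17*x - 17*y - 68 = 0.

Step 1: f(2, -2) = 0, so P lies on C.
Step 2: partial derivatives
  f_x(x, y) = 6*x**2 - 2*x + y - 1, f_y(x, y) = x - 3*y**2 + 4*y + 1.
  f_x(P) = 17, f_y(P) = -17 (gradient nonzero, so P is smooth).
Step 3: tangent line at P: 17·(x − 2) + -17·(y − -2) = 0.
Expanding: 17*x - 17*y - 68 = 0.


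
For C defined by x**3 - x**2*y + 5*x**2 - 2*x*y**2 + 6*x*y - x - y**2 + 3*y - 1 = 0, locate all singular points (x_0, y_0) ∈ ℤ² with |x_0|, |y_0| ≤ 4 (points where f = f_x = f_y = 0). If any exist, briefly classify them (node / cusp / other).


Singular points: {(-1, 2)}; classification: cusp.

Compute partial derivatives:
  f_x = 3*x**2 - 2*x*y + 10*x - 2*y**2 + 6*y - 1.
  f_y = -x**2 - 4*x*y + 6*x - 2*y + 3.
Scan x_0 ∈ {−4, ..., 4}. For each x_0, f_y(x_0, y) is a polynomial in y; find its integer roots y ∈ {−4, ..., 4}, then test f_x and f at those candidates.
  x = -4: f_y(-4, y) = 14*y - 37; no integer root y with |y| ≤ 4.
  x = -3: f_y(-3, y) = 10*y - 24; no integer root y with |y| ≤ 4.
  x = -2: f_y(-2, y) = 6*y - 13; no integer root y with |y| ≤ 4.
  x = -1: f_y(-1, y) = 2*y - 4; vanishes at y ∈ {2}. (-1, 2): f_x = 0, f = 0 — SINGULAR.
  x = 0: f_y(0, y) = 3 - 2*y; no integer root y with |y| ≤ 4.
  x = 1: f_y(1, y) = 8 - 6*y; no integer root y with |y| ≤ 4.
  x = 2: f_y(2, y) = 11 - 10*y; no integer root y with |y| ≤ 4.
  x = 3: f_y(3, y) = 12 - 14*y; no integer root y with |y| ≤ 4.
  x = 4: f_y(4, y) = 11 - 18*y; no integer root y with |y| ≤ 4.
Only singular point on the grid: (-1, 2).
Classify: substitute x = -1 + u, y = 2 + v and expand: f = u**3 - u**2*v - 2*u*v**2 + v**2.
No constant or linear terms (consistent with a singular point). Quadratic part: v**2. Cubic part: u**3 - u**2*v - 2*u*v**2.
The quadratic part v**2 is a perfect square, so there is a single (double) tangent line v = 0, i.e. y = 2. Restricting the cubic part to that line (v = 0) leaves u**3 ≠ 0, so f is not divisible by v and the branch is v² ≈ -u**3 to lowest order — this is a cusp.
Classification: cusp.


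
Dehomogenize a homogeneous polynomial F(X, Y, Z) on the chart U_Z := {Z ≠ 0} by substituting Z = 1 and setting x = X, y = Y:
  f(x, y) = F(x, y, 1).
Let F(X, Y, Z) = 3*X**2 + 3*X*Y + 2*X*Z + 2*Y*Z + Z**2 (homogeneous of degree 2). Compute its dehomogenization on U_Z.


f(x, y) = 3*x**2 + 3*x*y + 2*x + 2*y + 1

On U_Z we set Z = 1. Each monomial c·X^i·Y^j·Z^k in F becomes c·x^i·y^j·1^k = c·x^i·y^j.
Substituting Z = 1: F(X, Y, 1) = 3*x**2 + 3*x*y + 2*x + 2*y + 1.
Note: deg(f) ≤ deg(F) = 2; strict inequality happens when F is divisible by Z (lost terms).


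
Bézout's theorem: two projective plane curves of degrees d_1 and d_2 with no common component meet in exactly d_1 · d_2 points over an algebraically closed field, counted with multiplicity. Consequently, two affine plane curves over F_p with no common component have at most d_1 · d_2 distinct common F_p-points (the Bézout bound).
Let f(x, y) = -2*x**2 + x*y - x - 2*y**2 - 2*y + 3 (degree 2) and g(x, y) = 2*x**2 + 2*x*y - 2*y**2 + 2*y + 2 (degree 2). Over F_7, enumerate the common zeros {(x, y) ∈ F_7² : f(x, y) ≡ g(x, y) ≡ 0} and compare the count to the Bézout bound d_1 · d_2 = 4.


Common zeros: {(6, 4)}; count = 1; Bézout bound = 4.

deg(f) = 2, deg(g) = 2, so Bézout bound = 4.
Scan x ∈ F_7. For each x, list the y ∈ F_7 with f(x, y) ≡ 0 and those with g(x, y) ≡ 0 (mod 7); the common zeros in that column are the intersection.
  x = 0: f ≡ 0 at y ∈ {3}; g ≡ 0 at y ∈ ∅; common: ∅.
  x = 1: f ≡ 0 at y ∈ {0, 3}; g ≡ 0 at y ∈ ∅; common: ∅.
  x = 2: f ≡ 0 at y ∈ {0}; g ≡ 0 at y ∈ {1, 2}; common: ∅.
  x = 3: f ≡ 0 at y ∈ {5, 6}; g ≡ 0 at y ∈ {2}; common: ∅.
  x = 4: f ≡ 0 at y ∈ ∅; g ≡ 0 at y ∈ {1, 4}; common: ∅.
  x = 5: f ≡ 0 at y ∈ ∅; g ≡ 0 at y ∈ {3}; common: ∅.
  x = 6: f ≡ 0 at y ∈ {4, 5}; g ≡ 0 at y ∈ {3, 4}; common: {4}.
Collecting: common zeros = {(6, 4)}, so the count is 1.
Comparison with the Bézout bound: 1 ≤ 4 = deg(f)·deg(g), as expected for curves with no common component (the affine F_7-count falls short of the bound because intersections may lie at infinity, over extension fields, or carry multiplicity).
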